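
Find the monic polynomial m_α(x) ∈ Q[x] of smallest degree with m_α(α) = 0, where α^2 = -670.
m_α(x) = x^2 + 670

α satisfies α^2 + 670 = 0, so x^2 + 670 annihilates α. Since d = -670 is squarefree and ≠ 1, it is not a perfect square in Q, so x^2 + 670 has no rational root and is therefore irreducible over Q (a degree-2 polynomial over a field is irreducible iff it has no root). Hence m_α(x) = x^2 + 670.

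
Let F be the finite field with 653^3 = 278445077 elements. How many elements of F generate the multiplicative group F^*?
There are φ(278445076) = 103716288 primitive elements

F_q^* is cyclic of order q - 1 = 278445076. A cyclic group of order m has exactly φ(m) generators. Here m = 278445076 = 2^2 · 7 · 13^2 · 19^2 · 163, so the number of primitive elements is φ(278445076) = 103716288.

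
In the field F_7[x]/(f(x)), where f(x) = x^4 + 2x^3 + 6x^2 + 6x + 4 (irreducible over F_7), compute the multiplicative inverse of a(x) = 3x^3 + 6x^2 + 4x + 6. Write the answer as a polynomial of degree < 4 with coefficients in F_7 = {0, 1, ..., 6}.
a(x)^(-1) ≡ 6x^3 + 6x^2 + 2x + 3 (mod f(x))

Since f is irreducible over F_7, F_7[x]/(f) is a field and a(x) ≠ 0 has an inverse. Apply the extended Euclidean algorithm to f(x) and a(x) in F_7[x]: f(x) = (5x)·a(x) + (4x + 4);  a(x) = (6x^2 + 6x + 2)·(4x + 4) + (5). The last nonzero remainder is the constant 5 = gcd(f, a) in F_7. Back-substituting through the division chain expresses 5 = s(x)·a(x) + t(x)·f(x) with s(x) ≡ 2x^3 + 2x^2 + 3x + 1 (mod f), so (2x^3 + 2x^2 + 3x + 1)·a(x) ≡ 5 (mod f). Multiplying by 5^(-1) ≡ 3 in F_7 gives a(x)^(-1) ≡ 3·(2x^3 + 2x^2 + 3x + 1) ≡ 6x^3 + 6x^2 + 2x + 3 (mod f). Check: (3x^3 + 6x^2 + 4x + 6)·(6x^3 + 6x^2 + 2x + 3) = 4x^6 + 5x^5 + 3x^4 + 4x^3 + 6x^2 + 3x + 4 ≡ 1 (mod x^4 + 2x^3 + 6x^2 + 6x + 4).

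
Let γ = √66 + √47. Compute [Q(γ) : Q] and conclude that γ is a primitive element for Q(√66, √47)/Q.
[Q(γ) : Q] = 4 (equivalently, Q(γ) = Q(√66, √47))

Obviously Q(γ) ⊆ Q(√66, √47), and [Q(√66, √47):Q] = 4 (since 66, 47 are distinct squarefree integers > 1 with 3102 not a perfect square). To show equality we compute the minimal polynomial of γ. From γ = √66 + √47: γ^2 = 66 + 2√(3102) + 47 = 113 + 2√(3102), so γ^2 - 113 = 2√(3102); squaring, (γ^2 - 113)^2 = 4·3102, i.e. γ^4 - 226γ^2 + 12769 - 12408 = 0, i.e. γ^4 - 226γ^2 + 361 = 0. So γ is a root of x^4 - 226x^2 + 361. This polynomial is irreducible over Q: it has no rational root (each ±√66 ± √47 is irrational), and any factorization into two quadratics over Q would force √(3102) ∈ Q (pairing opposite roots) or √66, √47 ∈ Q (other pairings), all impossible. Hence [Q(γ):Q] = 4 = [Q(√66, √47):Q], so Q(γ) = Q(√66, √47).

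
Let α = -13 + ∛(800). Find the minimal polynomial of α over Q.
m_α(x) = x^3 + 39x^2 + 507x + 1397

Set β = α + 13 = ∛(800), so β^3 = 800. Then (α + 13)^3 - 800 = 0, i.e. α is a root of g(x) = (x + 13)^3 - 800 = x^3 + 39x^2 + 507x + 1397. Since g(x) = h(x + 13) where h(x) = x^3 - 800, and h is irreducible over Q (because 800 is not a perfect cube, so h has no rational root, and a monic cubic with no rational root is irreducible), g is also irreducible (irreducibility is preserved under the substitution x → x + 13). Hence m_α(x) = x^3 + 39x^2 + 507x + 1397.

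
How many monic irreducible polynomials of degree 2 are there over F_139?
There are 9591 monic irreducible polynomials of degree 2 over F_139

Each element of F_{139^2} that lies in no proper subfield is a root of exactly one monic irreducible of degree 2 over F_139, and each such polynomial has 2 distinct roots in F_{139^2}. By Möbius inversion the count is N_139(2) = (1/2) Σ_{d|2} μ(2/d) · 139^d = (1/2)(μ(2)·139^1 + μ(1)·139^2) = 19182/2 = 9591.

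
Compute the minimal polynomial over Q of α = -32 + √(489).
m_α(x) = x^2 + 64x + 535

From α + 32 = √(489), squaring gives (α + 32)^2 = 489, i.e. α^2 + 64α + 1024 = 489, so α^2 + 64α + 535 = 0. The discriminant of x^2 + 64x + 535 is (64)^2 - 4·(535) = 4096 - 2140 = 1956, and 4·(489) is not a perfect square in Q since 489 is squarefree and ≠ 1. Hence x^2 + 64x + 535 is irreducible over Q and is the minimal polynomial of α.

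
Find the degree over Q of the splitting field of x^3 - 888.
[K : Q] = 6

The roots of x^3 - 888 are ∛888, ω∛888, ω^2∛888 where ω = e^(2πi/3) is a primitive cube root of unity, so K = Q(∛888, ω). Now [Q(∛888):Q] = 3 (since 888 is not a perfect cube, x^3 - 888 is irreducible) and [Q(ω):Q] = 2. Both 2 and 3 divide [K:Q], and [K:Q] ≤ 3·2 = 6, so [K:Q] = 6. (Equivalently: Q(∛888) ⊂ R but ω ∉ R, so [K : Q(∛888)] = 2.)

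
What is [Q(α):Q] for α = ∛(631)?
[Q(α):Q] = 3

The minimal polynomial of α is x^3 - 631, irreducible over Q since 631 is not a perfect cube (so x^3 - 631 has no rational root). Hence [Q(α):Q] = deg(m_α) = 3.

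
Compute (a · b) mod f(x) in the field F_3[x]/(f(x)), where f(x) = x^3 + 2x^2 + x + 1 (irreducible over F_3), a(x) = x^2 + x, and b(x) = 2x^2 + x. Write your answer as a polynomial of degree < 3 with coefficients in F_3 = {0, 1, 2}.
a · b ≡ x^2 + 2x + 1 (mod f(x))

Multiply in F_3[x]: a(x)·b(x) = (x^2 + x)·(2x^2 + x) = 2x^4 + x^2. This has degree ≥ 3, so divide by f(x) over F_3: 2x^4 + x^2 = (2x + 2)·(x^3 + 2x^2 + x + 1) + (x^2 + 2x + 1). Hence a·b ≡ x^2 + 2x + 1 (mod f). (F_3[x]/(f) is a field with 3^3 = 27 elements since f is irreducible of degree 3.)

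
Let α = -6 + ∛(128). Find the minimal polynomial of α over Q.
m_α(x) = x^3 + 18x^2 + 108x + 88

Set β = α + 6 = ∛(128), so β^3 = 128. Then (α + 6)^3 - 128 = 0, i.e. α is a root of g(x) = (x + 6)^3 - 128 = x^3 + 18x^2 + 108x + 88. Since g(x) = h(x + 6) where h(x) = x^3 - 128, and h is irreducible over Q (because 128 is not a perfect cube, so h has no rational root, and a monic cubic with no rational root is irreducible), g is also irreducible (irreducibility is preserved under the substitution x → x + 6). Hence m_α(x) = x^3 + 18x^2 + 108x + 88.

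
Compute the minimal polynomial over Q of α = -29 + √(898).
m_α(x) = x^2 + 58x - 57

From α + 29 = √(898), squaring gives (α + 29)^2 = 898, i.e. α^2 + 58α + 841 = 898, so α^2 + 58α - 57 = 0. The discriminant of x^2 + 58x - 57 is (58)^2 - 4·(-57) = 3364 + 228 = 3592, and 4·(898) is not a perfect square in Q since 898 is squarefree and ≠ 1. Hence x^2 + 58x - 57 is irreducible over Q and is the minimal polynomial of α.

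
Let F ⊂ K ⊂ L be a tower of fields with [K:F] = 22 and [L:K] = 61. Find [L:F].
[L:F] = 1342

The tower law says that for any tower of field extensions F ⊂ K ⊂ L with finite degrees, [L:F] = [L:K] · [K:F]. Here this gives [L:F] = 61 · 22 = 1342.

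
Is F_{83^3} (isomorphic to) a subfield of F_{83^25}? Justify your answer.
No: F_{83^3} is not a subfield of F_{83^25}

F_{p^m} embeds in F_{p^n} iff m | n. Here 3 ∤ 25 (since 25 = 8·3 + 1 with remainder 1 ≠ 0), so F_{83^3} is not a subfield of F_{83^25}. Equivalently: if it were, the tower law would give 3 = [F_{83^3}:F_83] dividing [F_{83^25}:F_83] = 25, contradiction.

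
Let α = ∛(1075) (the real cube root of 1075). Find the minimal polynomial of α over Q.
m_α(x) = x^3 - 1075

α satisfies α^3 = 1075, so x^3 - 1075 annihilates α. By the rational root test, a rational root p/q (in lowest terms) of x^3 - 1075 would satisfy p^3 = 1075 q^3, forcing q = 1 and p^3 = 1075; but 1075 is not a perfect cube, contradiction. A monic cubic over Q with no rational root is irreducible (any nontrivial factorization would include a linear factor). Hence x^3 - 1075 is the minimal polynomial of α, and in particular [Q(α):Q] = 3.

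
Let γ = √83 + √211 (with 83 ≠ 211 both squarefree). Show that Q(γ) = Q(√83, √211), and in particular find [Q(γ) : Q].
[Q(γ) : Q] = 4 (equivalently, Q(γ) = Q(√83, √211))

Obviously Q(γ) ⊆ Q(√83, √211), and [Q(√83, √211):Q] = 4 (since 83, 211 are distinct squarefree integers > 1 with 17513 not a perfect square). To show equality we compute the minimal polynomial of γ. From γ = √83 + √211: γ^2 = 83 + 2√(17513) + 211 = 294 + 2√(17513), so γ^2 - 294 = 2√(17513); squaring, (γ^2 - 294)^2 = 4·17513, i.e. γ^4 - 588γ^2 + 86436 - 70052 = 0, i.e. γ^4 - 588γ^2 + 16384 = 0. So γ is a root of x^4 - 588x^2 + 16384. This polynomial is irreducible over Q: it has no rational root (each ±√83 ± √211 is irrational), and any factorization into two quadratics over Q would force √(17513) ∈ Q (pairing opposite roots) or √83, √211 ∈ Q (other pairings), all impossible. Hence [Q(γ):Q] = 4 = [Q(√83, √211):Q], so Q(γ) = Q(√83, √211).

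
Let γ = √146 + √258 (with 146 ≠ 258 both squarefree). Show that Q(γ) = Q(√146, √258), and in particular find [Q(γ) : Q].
[Q(γ) : Q] = 4 (equivalently, Q(γ) = Q(√146, √258))

Obviously Q(γ) ⊆ Q(√146, √258), and [Q(√146, √258):Q] = 4 (since 146, 258 are distinct squarefree integers > 1 with 37668 not a perfect square). To show equality we compute the minimal polynomial of γ. From γ = √146 + √258: γ^2 = 146 + 2√(37668) + 258 = 404 + 2√(37668), so γ^2 - 404 = 2√(37668); squaring, (γ^2 - 404)^2 = 4·37668, i.e. γ^4 - 808γ^2 + 163216 - 150672 = 0, i.e. γ^4 - 808γ^2 + 12544 = 0. So γ is a root of x^4 - 808x^2 + 12544. This polynomial is irreducible over Q: it has no rational root (each ±√146 ± √258 is irrational), and any factorization into two quadratics over Q would force √(37668) ∈ Q (pairing opposite roots) or √146, √258 ∈ Q (other pairings), all impossible. Hence [Q(γ):Q] = 4 = [Q(√146, √258):Q], so Q(γ) = Q(√146, √258).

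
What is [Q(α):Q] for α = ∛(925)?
[Q(α):Q] = 3

The minimal polynomial of α is x^3 - 925, irreducible over Q since 925 is not a perfect cube (so x^3 - 925 has no rational root). Hence [Q(α):Q] = deg(m_α) = 3.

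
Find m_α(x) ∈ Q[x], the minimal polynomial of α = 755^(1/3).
m_α(x) = x^3 - 755

α satisfies α^3 = 755, so x^3 - 755 annihilates α. By the rational root test, a rational root p/q (in lowest terms) of x^3 - 755 would satisfy p^3 = 755 q^3, forcing q = 1 and p^3 = 755; but 755 is not a perfect cube, contradiction. A monic cubic over Q with no rational root is irreducible (any nontrivial factorization would include a linear factor). Hence x^3 - 755 is the minimal polynomial of α, and in particular [Q(α):Q] = 3.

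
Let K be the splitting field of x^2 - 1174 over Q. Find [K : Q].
[K : Q] = 2

f(x) = x^2 - 1174 factors as (x - √1174)(x + √1174). The splitting field is K = Q(√1174). Since 1174 is squarefree and > 1, it is not a perfect square, so x^2 - 1174 is irreducible over Q and [Q(√1174) : Q] = 2. Hence [K : Q] = 2.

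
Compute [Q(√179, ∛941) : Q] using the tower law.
[Q(√179, ∛941) : Q] = 6

Let L = Q(√179, ∛941). Since Q(√179) ⊂ L and [Q(√179):Q] = 2, the tower law gives 2 | [L:Q]. Likewise Q(∛941) ⊂ L with [Q(∛941):Q] = 3 (because 941 is not a perfect cube), so 3 | [L:Q]. As gcd(2,3) = 1, [L:Q] is divisible by 6. Conversely L is generated over Q by √179 and ∛941, so [L:Q] ≤ 2·3 = 6. Therefore [Q(√179, ∛941) : Q] = 6.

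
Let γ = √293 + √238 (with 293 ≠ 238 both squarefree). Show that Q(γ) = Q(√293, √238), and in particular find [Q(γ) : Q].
[Q(γ) : Q] = 4 (equivalently, Q(γ) = Q(√293, √238))

Obviously Q(γ) ⊆ Q(√293, √238), and [Q(√293, √238):Q] = 4 (since 293, 238 are distinct squarefree integers > 1 with 69734 not a perfect square). To show equality we compute the minimal polynomial of γ. From γ = √293 + √238: γ^2 = 293 + 2√(69734) + 238 = 531 + 2√(69734), so γ^2 - 531 = 2√(69734); squaring, (γ^2 - 531)^2 = 4·69734, i.e. γ^4 - 1062γ^2 + 281961 - 278936 = 0, i.e. γ^4 - 1062γ^2 + 3025 = 0. So γ is a root of x^4 - 1062x^2 + 3025. This polynomial is irreducible over Q: it has no rational root (each ±√293 ± √238 is irrational), and any factorization into two quadratics over Q would force √(69734) ∈ Q (pairing opposite roots) or √293, √238 ∈ Q (other pairings), all impossible. Hence [Q(γ):Q] = 4 = [Q(√293, √238):Q], so Q(γ) = Q(√293, √238).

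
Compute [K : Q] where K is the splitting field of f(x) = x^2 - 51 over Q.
[K : Q] = 2

f(x) = x^2 - 51 factors as (x - √51)(x + √51). The splitting field is K = Q(√51). Since 51 is squarefree and > 1, it is not a perfect square, so x^2 - 51 is irreducible over Q and [Q(√51) : Q] = 2. Hence [K : Q] = 2.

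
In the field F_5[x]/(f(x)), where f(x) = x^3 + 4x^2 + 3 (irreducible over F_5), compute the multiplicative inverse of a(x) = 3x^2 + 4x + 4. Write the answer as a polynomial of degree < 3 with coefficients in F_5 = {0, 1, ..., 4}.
a(x)^(-1) ≡ x^2 + 4x + 2 (mod f(x))

Since f is irreducible over F_5, F_5[x]/(f) is a field and a(x) ≠ 0 has an inverse. Apply the extended Euclidean algorithm to f(x) and a(x) in F_5[x]: f(x) = (2x + 2)·a(x) + (4x);  a(x) = (2x + 1)·(4x) + (4). The last nonzero remainder is the constant 4 = gcd(f, a) in F_5. Back-substituting through the division chain expresses 4 = s(x)·a(x) + t(x)·f(x) with s(x) ≡ 4x^2 + x + 3 (mod f), so (4x^2 + x + 3)·a(x) ≡ 4 (mod f). Multiplying by 4^(-1) ≡ 4 in F_5 gives a(x)^(-1) ≡ 4·(4x^2 + x + 3) ≡ x^2 + 4x + 2 (mod f). Check: (3x^2 + 4x + 4)·(x^2 + 4x + 2) = 3x^4 + x^3 + x^2 + 4x + 3 ≡ 1 (mod x^3 + 4x^2 + 3).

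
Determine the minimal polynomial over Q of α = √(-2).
m_α(x) = x^2 + 2

α satisfies α^2 + 2 = 0, so x^2 + 2 annihilates α. Since d = -2 is squarefree and ≠ 1, it is not a perfect square in Q, so x^2 + 2 has no rational root and is therefore irreducible over Q (a degree-2 polynomial over a field is irreducible iff it has no root). Hence m_α(x) = x^2 + 2.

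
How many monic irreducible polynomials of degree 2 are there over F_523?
There are 136503 monic irreducible polynomials of degree 2 over F_523

Each element of F_{523^2} that lies in no proper subfield is a root of exactly one monic irreducible of degree 2 over F_523, and each such polynomial has 2 distinct roots in F_{523^2}. By Möbius inversion the count is N_523(2) = (1/2) Σ_{d|2} μ(2/d) · 523^d = (1/2)(μ(2)·523^1 + μ(1)·523^2) = 273006/2 = 136503.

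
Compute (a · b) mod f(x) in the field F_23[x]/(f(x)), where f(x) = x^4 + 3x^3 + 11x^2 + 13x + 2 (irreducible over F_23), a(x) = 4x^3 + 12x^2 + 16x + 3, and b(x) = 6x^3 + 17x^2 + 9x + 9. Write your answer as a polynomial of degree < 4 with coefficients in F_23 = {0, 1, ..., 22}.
a · b ≡ 18x^2 + 3x + 15 (mod f(x))

Multiply in F_23[x]: a(x)·b(x) = (4x^3 + 12x^2 + 16x + 3)·(6x^3 + 17x^2 + 9x + 9) = x^6 + 2x^5 + 14x^4 + 20x^3 + 4x^2 + 10x + 4. This has degree ≥ 4, so divide by f(x) over F_23: x^6 + 2x^5 + 14x^4 + 20x^3 + 4x^2 + 10x + 4 = (x^2 + 22x + 6)·(x^4 + 3x^3 + 11x^2 + 13x + 2) + (18x^2 + 3x + 15). Hence a·b ≡ 18x^2 + 3x + 15 (mod f). (F_23[x]/(f) is a field with 23^4 = 279841 elements since f is irreducible of degree 4.)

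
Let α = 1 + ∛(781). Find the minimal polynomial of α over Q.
m_α(x) = x^3 - 3x^2 + 3x - 782

Set β = α - 1 = ∛(781), so β^3 = 781. Then (α - 1)^3 - 781 = 0, i.e. α is a root of g(x) = (x - 1)^3 - 781 = x^3 - 3x^2 + 3x - 782. Since g(x) = h(x - 1) where h(x) = x^3 - 781, and h is irreducible over Q (because 781 is not a perfect cube, so h has no rational root, and a monic cubic with no rational root is irreducible), g is also irreducible (irreducibility is preserved under the substitution x → x - 1). Hence m_α(x) = x^3 - 3x^2 + 3x - 782.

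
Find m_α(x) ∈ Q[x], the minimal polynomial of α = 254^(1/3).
m_α(x) = x^3 - 254

α satisfies α^3 = 254, so x^3 - 254 annihilates α. By the rational root test, a rational root p/q (in lowest terms) of x^3 - 254 would satisfy p^3 = 254 q^3, forcing q = 1 and p^3 = 254; but 254 is not a perfect cube, contradiction. A monic cubic over Q with no rational root is irreducible (any nontrivial factorization would include a linear factor). Hence x^3 - 254 is the minimal polynomial of α, and in particular [Q(α):Q] = 3.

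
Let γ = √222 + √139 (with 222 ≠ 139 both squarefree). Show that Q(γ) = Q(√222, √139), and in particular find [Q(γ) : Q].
[Q(γ) : Q] = 4 (equivalently, Q(γ) = Q(√222, √139))

Obviously Q(γ) ⊆ Q(√222, √139), and [Q(√222, √139):Q] = 4 (since 222, 139 are distinct squarefree integers > 1 with 30858 not a perfect square). To show equality we compute the minimal polynomial of γ. From γ = √222 + √139: γ^2 = 222 + 2√(30858) + 139 = 361 + 2√(30858), so γ^2 - 361 = 2√(30858); squaring, (γ^2 - 361)^2 = 4·30858, i.e. γ^4 - 722γ^2 + 130321 - 123432 = 0, i.e. γ^4 - 722γ^2 + 6889 = 0. So γ is a root of x^4 - 722x^2 + 6889. This polynomial is irreducible over Q: it has no rational root (each ±√222 ± √139 is irrational), and any factorization into two quadratics over Q would force √(30858) ∈ Q (pairing opposite roots) or √222, √139 ∈ Q (other pairings), all impossible. Hence [Q(γ):Q] = 4 = [Q(√222, √139):Q], so Q(γ) = Q(√222, √139).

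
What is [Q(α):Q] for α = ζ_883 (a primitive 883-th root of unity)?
[Q(α):Q] = 882

The minimal polynomial of ζ_883 over Q is the 883-th cyclotomic polynomial Φ_883(x), which is irreducible over Q and has degree φ(883) = 882. Hence [Q(α):Q] = φ(883) = 882.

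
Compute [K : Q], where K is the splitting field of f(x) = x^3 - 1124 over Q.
[K : Q] = 6

The roots of x^3 - 1124 are ∛1124, ω∛1124, ω^2∛1124 where ω = e^(2πi/3) is a primitive cube root of unity, so K = Q(∛1124, ω). Now [Q(∛1124):Q] = 3 (since 1124 is not a perfect cube, x^3 - 1124 is irreducible) and [Q(ω):Q] = 2. Both 2 and 3 divide [K:Q], and [K:Q] ≤ 3·2 = 6, so [K:Q] = 6. (Equivalently: Q(∛1124) ⊂ R but ω ∉ R, so [K : Q(∛1124)] = 2.)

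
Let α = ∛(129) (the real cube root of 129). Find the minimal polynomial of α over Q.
m_α(x) = x^3 - 129

α satisfies α^3 = 129, so x^3 - 129 annihilates α. By the rational root test, a rational root p/q (in lowest terms) of x^3 - 129 would satisfy p^3 = 129 q^3, forcing q = 1 and p^3 = 129; but 129 is not a perfect cube, contradiction. A monic cubic over Q with no rational root is irreducible (any nontrivial factorization would include a linear factor). Hence x^3 - 129 is the minimal polynomial of α, and in particular [Q(α):Q] = 3.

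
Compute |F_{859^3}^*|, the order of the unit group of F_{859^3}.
|F_{859^3}^*| = 633839778

F_{859^3} has 859^3 = 633839779 elements; its multiplicative group consists of all nonzero elements, so |F_{859^3}^*| = 633839779 - 1 = 633839778. (It is cyclic since any finite subgroup of the multiplicative group of a field is cyclic.)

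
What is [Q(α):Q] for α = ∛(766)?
[Q(α):Q] = 3

The minimal polynomial of α is x^3 - 766, irreducible over Q since 766 is not a perfect cube (so x^3 - 766 has no rational root). Hence [Q(α):Q] = deg(m_α) = 3.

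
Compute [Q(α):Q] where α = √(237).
[Q(α):Q] = 2

[Q(α):Q] equals the degree of the minimal polynomial of α. Here α^2 = 237 and x^2 - 237 is irreducible (d = 237 is squarefree, ≠ 1, hence not a square), so deg(m_α) = 2. Thus [Q(α):Q] = 2.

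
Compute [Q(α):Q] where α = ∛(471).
[Q(α):Q] = 3

The minimal polynomial of α is x^3 - 471, irreducible over Q since 471 is not a perfect cube (so x^3 - 471 has no rational root). Hence [Q(α):Q] = deg(m_α) = 3.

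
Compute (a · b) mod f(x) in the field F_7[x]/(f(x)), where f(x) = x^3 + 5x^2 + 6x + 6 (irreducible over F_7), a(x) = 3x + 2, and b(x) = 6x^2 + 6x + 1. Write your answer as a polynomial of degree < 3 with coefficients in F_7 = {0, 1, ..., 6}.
a · b ≡ 3x^2 + 5x + 6 (mod f(x))

Multiply in F_7[x]: a(x)·b(x) = (3x + 2)·(6x^2 + 6x + 1) = 4x^3 + 2x^2 + x + 2. This has degree ≥ 3, so divide by f(x) over F_7: 4x^3 + 2x^2 + x + 2 = (4)·(x^3 + 5x^2 + 6x + 6) + (3x^2 + 5x + 6). Hence a·b ≡ 3x^2 + 5x + 6 (mod f). (F_7[x]/(f) is a field with 7^3 = 343 elements since f is irreducible of degree 3.)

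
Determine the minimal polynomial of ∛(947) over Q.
m_α(x) = x^3 - 947

α satisfies α^3 = 947, so x^3 - 947 annihilates α. By the rational root test, a rational root p/q (in lowest terms) of x^3 - 947 would satisfy p^3 = 947 q^3, forcing q = 1 and p^3 = 947; but 947 is not a perfect cube, contradiction. A monic cubic over Q with no rational root is irreducible (any nontrivial factorization would include a linear factor). Hence x^3 - 947 is the minimal polynomial of α, and in particular [Q(α):Q] = 3.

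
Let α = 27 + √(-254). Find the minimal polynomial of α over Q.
m_α(x) = x^2 - 54x + 983

From α - 27 = √(-254), squaring gives (α - 27)^2 = -254, i.e. α^2 - 54α + 729 = -254, so α^2 - 54α + 983 = 0. The discriminant of x^2 - 54x + 983 is (-54)^2 - 4·(983) = 2916 - 3932 = -1016, and 4·(-254) is not a perfect square in Q since -254 is squarefree and ≠ 1. Hence x^2 - 54x + 983 is irreducible over Q and is the minimal polynomial of α.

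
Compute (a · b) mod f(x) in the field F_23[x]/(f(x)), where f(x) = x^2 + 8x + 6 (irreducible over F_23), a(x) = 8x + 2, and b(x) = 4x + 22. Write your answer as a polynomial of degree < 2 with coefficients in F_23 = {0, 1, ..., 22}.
a · b ≡ 20x + 13 (mod f(x))

Multiply in F_23[x]: a(x)·b(x) = (8x + 2)·(4x + 22) = 9x^2 + 21. This has degree ≥ 2, so divide by f(x) over F_23: 9x^2 + 21 = (9)·(x^2 + 8x + 6) + (20x + 13). Hence a·b ≡ 20x + 13 (mod f). (F_23[x]/(f) is a field with 23^2 = 529 elements since f is irreducible of degree 2.)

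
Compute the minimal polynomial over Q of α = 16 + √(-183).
m_α(x) = x^2 - 32x + 439

From α - 16 = √(-183), squaring gives (α - 16)^2 = -183, i.e. α^2 - 32α + 256 = -183, so α^2 - 32α + 439 = 0. The discriminant of x^2 - 32x + 439 is (-32)^2 - 4·(439) = 1024 - 1756 = -732, and 4·(-183) is not a perfect square in Q since -183 is squarefree and ≠ 1. Hence x^2 - 32x + 439 is irreducible over Q and is the minimal polynomial of α.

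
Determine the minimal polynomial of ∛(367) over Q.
m_α(x) = x^3 - 367

α satisfies α^3 = 367, so x^3 - 367 annihilates α. By the rational root test, a rational root p/q (in lowest terms) of x^3 - 367 would satisfy p^3 = 367 q^3, forcing q = 1 and p^3 = 367; but 367 is not a perfect cube, contradiction. A monic cubic over Q with no rational root is irreducible (any nontrivial factorization would include a linear factor). Hence x^3 - 367 is the minimal polynomial of α, and in particular [Q(α):Q] = 3.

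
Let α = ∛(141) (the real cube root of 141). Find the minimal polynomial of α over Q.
m_α(x) = x^3 - 141

α satisfies α^3 = 141, so x^3 - 141 annihilates α. By the rational root test, a rational root p/q (in lowest terms) of x^3 - 141 would satisfy p^3 = 141 q^3, forcing q = 1 and p^3 = 141; but 141 is not a perfect cube, contradiction. A monic cubic over Q with no rational root is irreducible (any nontrivial factorization would include a linear factor). Hence x^3 - 141 is the minimal polynomial of α, and in particular [Q(α):Q] = 3.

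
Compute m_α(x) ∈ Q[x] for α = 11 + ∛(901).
m_α(x) = x^3 - 33x^2 + 363x - 2232

Set β = α - 11 = ∛(901), so β^3 = 901. Then (α - 11)^3 - 901 = 0, i.e. α is a root of g(x) = (x - 11)^3 - 901 = x^3 - 33x^2 + 363x - 2232. Since g(x) = h(x - 11) where h(x) = x^3 - 901, and h is irreducible over Q (because 901 is not a perfect cube, so h has no rational root, and a monic cubic with no rational root is irreducible), g is also irreducible (irreducibility is preserved under the substitution x → x - 11). Hence m_α(x) = x^3 - 33x^2 + 363x - 2232.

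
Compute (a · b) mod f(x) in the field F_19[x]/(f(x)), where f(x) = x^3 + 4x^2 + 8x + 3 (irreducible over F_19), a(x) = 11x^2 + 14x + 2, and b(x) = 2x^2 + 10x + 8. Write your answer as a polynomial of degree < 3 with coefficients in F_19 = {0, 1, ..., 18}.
a · b ≡ 8x^2 + 8x + 18 (mod f(x))

Multiply in F_19[x]: a(x)·b(x) = (11x^2 + 14x + 2)·(2x^2 + 10x + 8) = 3x^4 + 5x^3 + 4x^2 + 18x + 16. This has degree ≥ 3, so divide by f(x) over F_19: 3x^4 + 5x^3 + 4x^2 + 18x + 16 = (3x + 12)·(x^3 + 4x^2 + 8x + 3) + (8x^2 + 8x + 18). Hence a·b ≡ 8x^2 + 8x + 18 (mod f). (F_19[x]/(f) is a field with 19^3 = 6859 elements since f is irreducible of degree 3.)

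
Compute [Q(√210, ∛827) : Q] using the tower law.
[Q(√210, ∛827) : Q] = 6

Let L = Q(√210, ∛827). Since Q(√210) ⊂ L and [Q(√210):Q] = 2, the tower law gives 2 | [L:Q]. Likewise Q(∛827) ⊂ L with [Q(∛827):Q] = 3 (because 827 is not a perfect cube), so 3 | [L:Q]. As gcd(2,3) = 1, [L:Q] is divisible by 6. Conversely L is generated over Q by √210 and ∛827, so [L:Q] ≤ 2·3 = 6. Therefore [Q(√210, ∛827) : Q] = 6.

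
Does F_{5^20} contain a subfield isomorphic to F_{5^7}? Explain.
No: F_{5^7} is not a subfield of F_{5^20}

F_{p^m} embeds in F_{p^n} iff m | n. Here 7 ∤ 20 (since 20 = 2·7 + 6 with remainder 6 ≠ 0), so F_{5^7} is not a subfield of F_{5^20}. Equivalently: if it were, the tower law would give 7 = [F_{5^7}:F_5] dividing [F_{5^20}:F_5] = 20, contradiction.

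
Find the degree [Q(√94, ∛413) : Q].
[Q(√94, ∛413) : Q] = 6

Let L = Q(√94, ∛413). Since Q(√94) ⊂ L and [Q(√94):Q] = 2, the tower law gives 2 | [L:Q]. Likewise Q(∛413) ⊂ L with [Q(∛413):Q] = 3 (because 413 is not a perfect cube), so 3 | [L:Q]. As gcd(2,3) = 1, [L:Q] is divisible by 6. Conversely L is generated over Q by √94 and ∛413, so [L:Q] ≤ 2·3 = 6. Therefore [Q(√94, ∛413) : Q] = 6.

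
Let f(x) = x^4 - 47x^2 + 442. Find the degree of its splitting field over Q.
[K : Q] = 4

Solving the quadratic in x^2: x^2 = (47 ± √(47^2 - 4·442))/2 = (47 ± √441)/2 = (47 ± 21)/2, giving x^2 = 34 or x^2 = 13. So f(x) = (x^2 - 34)(x^2 - 13) and the roots of f are ±√34, ±√13. Hence the splitting field is K = Q(√34, √13). Since 34 and 13 are distinct squarefree integers > 1, their product 442 is not a perfect square, so √13 ∉ Q(√34). By the tower law [K:Q] = [Q(√34,√13):Q(√34)] · [Q(√34):Q] = 2 · 2 = 4.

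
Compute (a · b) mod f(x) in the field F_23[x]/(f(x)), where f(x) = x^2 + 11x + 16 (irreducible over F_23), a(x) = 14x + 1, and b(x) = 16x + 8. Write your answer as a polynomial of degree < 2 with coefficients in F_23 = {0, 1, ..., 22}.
a · b ≡ 10x + 12 (mod f(x))

Multiply in F_23[x]: a(x)·b(x) = (14x + 1)·(16x + 8) = 17x^2 + 13x + 8. This has degree ≥ 2, so divide by f(x) over F_23: 17x^2 + 13x + 8 = (17)·(x^2 + 11x + 16) + (10x + 12). Hence a·b ≡ 10x + 12 (mod f). (F_23[x]/(f) is a field with 23^2 = 529 elements since f is irreducible of degree 2.)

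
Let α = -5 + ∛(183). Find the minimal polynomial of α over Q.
m_α(x) = x^3 + 15x^2 + 75x - 58

Set β = α + 5 = ∛(183), so β^3 = 183. Then (α + 5)^3 - 183 = 0, i.e. α is a root of g(x) = (x + 5)^3 - 183 = x^3 + 15x^2 + 75x - 58. Since g(x) = h(x + 5) where h(x) = x^3 - 183, and h is irreducible over Q (because 183 is not a perfect cube, so h has no rational root, and a monic cubic with no rational root is irreducible), g is also irreducible (irreducibility is preserved under the substitution x → x + 5). Hence m_α(x) = x^3 + 15x^2 + 75x - 58.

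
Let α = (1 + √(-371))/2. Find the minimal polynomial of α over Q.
m_α(x) = x^2 - x + 93

From 2α - 1 = √(-371), squaring gives (2α - 1)^2 = -371, i.e. 4α^2 - 4α + 1 = -371, so α^2 - α + (1 + 371)/4 = 0. Since -371 ≡ 1 (mod 4), (1 + 371)/4 = 93 ∈ Z. The polynomial x^2 - x + 93 has discriminant 1 - 4·(93) = -371, which is not a perfect square in Q (d = -371 is squarefree and ≠ 1), so x^2 - x + 93 is irreducible over Q. It is the minimal polynomial of α.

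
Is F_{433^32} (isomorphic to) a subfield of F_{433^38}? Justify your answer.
No: F_{433^32} is not a subfield of F_{433^38}

F_{p^m} embeds in F_{p^n} iff m | n. Here 32 ∤ 38 (since 38 = 1·32 + 6 with remainder 6 ≠ 0), so F_{433^32} is not a subfield of F_{433^38}. Equivalently: if it were, the tower law would give 32 = [F_{433^32}:F_433] dividing [F_{433^38}:F_433] = 38, contradiction.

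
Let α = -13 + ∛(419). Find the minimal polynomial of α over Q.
m_α(x) = x^3 + 39x^2 + 507x + 1778

Set β = α + 13 = ∛(419), so β^3 = 419. Then (α + 13)^3 - 419 = 0, i.e. α is a root of g(x) = (x + 13)^3 - 419 = x^3 + 39x^2 + 507x + 1778. Since g(x) = h(x + 13) where h(x) = x^3 - 419, and h is irreducible over Q (because 419 is not a perfect cube, so h has no rational root, and a monic cubic with no rational root is irreducible), g is also irreducible (irreducibility is preserved under the substitution x → x + 13). Hence m_α(x) = x^3 + 39x^2 + 507x + 1778.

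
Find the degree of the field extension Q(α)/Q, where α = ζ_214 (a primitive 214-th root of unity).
[Q(α):Q] = 106

The minimal polynomial of ζ_214 over Q is the 214-th cyclotomic polynomial Φ_214(x), which is irreducible over Q and has degree φ(214) = 106. Hence [Q(α):Q] = φ(214) = 106.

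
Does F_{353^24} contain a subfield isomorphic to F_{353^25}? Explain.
No: F_{353^25} is not a subfield of F_{353^24}

F_{p^m} embeds in F_{p^n} iff m | n. Here 25 ∤ 24 (since 24 = 0·25 + 24 with remainder 24 ≠ 0), so F_{353^25} is not a subfield of F_{353^24}. Equivalently: if it were, the tower law would give 25 = [F_{353^25}:F_353] dividing [F_{353^24}:F_353] = 24, contradiction.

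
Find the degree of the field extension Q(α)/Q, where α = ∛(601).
[Q(α):Q] = 3

The minimal polynomial of α is x^3 - 601, irreducible over Q since 601 is not a perfect cube (so x^3 - 601 has no rational root). Hence [Q(α):Q] = deg(m_α) = 3.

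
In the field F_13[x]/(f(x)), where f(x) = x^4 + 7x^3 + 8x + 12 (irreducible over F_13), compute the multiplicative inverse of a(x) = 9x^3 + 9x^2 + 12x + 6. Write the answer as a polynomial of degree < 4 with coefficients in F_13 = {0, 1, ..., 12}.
a(x)^(-1) ≡ 3x^3 + 3x^2 + 3x + 1 (mod f(x))

Since f is irreducible over F_13, F_13[x]/(f) is a field and a(x) ≠ 0 has an inverse. Apply the extended Euclidean algorithm to f(x) and a(x) in F_13[x]: f(x) = (3x + 5)·a(x) + (10x^2 + 8x + 8);  a(x) = (10x + 2)·(10x^2 + 8x + 8) + (7x + 3);  (10x^2 + 8x + 8) = (7x)·(7x + 3) + (8). The last nonzero remainder is the constant 8 = gcd(f, a) in F_13. Back-substituting through the division chain expresses 8 = s(x)·a(x) + t(x)·f(x) with s(x) ≡ 11x^3 + 11x^2 + 11x + 8 (mod f), so (11x^3 + 11x^2 + 11x + 8)·a(x) ≡ 8 (mod f). Multiplying by 8^(-1) ≡ 5 in F_13 gives a(x)^(-1) ≡ 5·(11x^3 + 11x^2 + 11x + 8) ≡ 3x^3 + 3x^2 + 3x + 1 (mod f). Check: (9x^3 + 9x^2 + 12x + 6)·(3x^3 + 3x^2 + 3x + 1) = x^6 + 2x^5 + 12x^4 + 12x^3 + 11x^2 + 4x + 6 ≡ 1 (mod x^4 + 7x^3 + 8x + 12).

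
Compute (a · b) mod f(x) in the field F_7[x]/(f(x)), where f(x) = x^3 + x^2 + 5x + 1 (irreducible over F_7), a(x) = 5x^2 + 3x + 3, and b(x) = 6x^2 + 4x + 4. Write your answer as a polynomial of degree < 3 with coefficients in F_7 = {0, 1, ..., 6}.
a · b ≡ 4x^2 + 3x + 4 (mod f(x))

Multiply in F_7[x]: a(x)·b(x) = (5x^2 + 3x + 3)·(6x^2 + 4x + 4) = 2x^4 + 3x^3 + x^2 + 3x + 5. This has degree ≥ 3, so divide by f(x) over F_7: 2x^4 + 3x^3 + x^2 + 3x + 5 = (2x + 1)·(x^3 + x^2 + 5x + 1) + (4x^2 + 3x + 4). Hence a·b ≡ 4x^2 + 3x + 4 (mod f). (F_7[x]/(f) is a field with 7^3 = 343 elements since f is irreducible of degree 3.)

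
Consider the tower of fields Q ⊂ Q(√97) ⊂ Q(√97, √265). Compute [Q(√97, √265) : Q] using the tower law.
[Q(√97, √265) : Q] = 4

[Q(√97):Q] = 2 (min poly x^2 - 97, irreducible since 97 is squarefree > 1). For the top step, suppose √265 ∈ Q(√97), say √265 = c + d√97 with c, d ∈ Q. Squaring: 265 = c^2 + 97d^2 + 2cd√97. Since √97 ∉ Q this forces 2cd = 0. If d = 0 then √265 = c ∈ Q, contradicting 265 squarefree > 1. If c = 0 then 265 = 97d^2, so 97·265 = (97d)^2 is a perfect square in Q — but 97·265 = 25705 is not a perfect square (since 97 and 265 are distinct squarefree integers). Contradiction. Hence √265 ∉ Q(√97), so x^2 - 265 stays irreducible over Q(√97) and [Q(√97, √265) : Q(√97)] = 2. By the tower law, [Q(√97, √265) : Q] = 2 · 2 = 4.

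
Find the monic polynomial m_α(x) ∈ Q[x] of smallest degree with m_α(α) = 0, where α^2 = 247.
m_α(x) = x^2 - 247

α satisfies α^2 - 247 = 0, so x^2 - 247 annihilates α. Since d = 247 is squarefree and ≠ 1, it is not a perfect square in Q, so x^2 - 247 has no rational root and is therefore irreducible over Q (a degree-2 polynomial over a field is irreducible iff it has no root). Hence m_α(x) = x^2 - 247.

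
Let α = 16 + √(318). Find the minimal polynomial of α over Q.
m_α(x) = x^2 - 32x - 62

From α - 16 = √(318), squaring gives (α - 16)^2 = 318, i.e. α^2 - 32α + 256 = 318, so α^2 - 32α - 62 = 0. The discriminant of x^2 - 32x - 62 is (-32)^2 - 4·(-62) = 1024 + 248 = 1272, and 4·(318) is not a perfect square in Q since 318 is squarefree and ≠ 1. Hence x^2 - 32x - 62 is irreducible over Q and is the minimal polynomial of α.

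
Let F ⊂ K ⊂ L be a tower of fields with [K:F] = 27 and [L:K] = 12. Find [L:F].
[L:F] = 324

The tower law says that for any tower of field extensions F ⊂ K ⊂ L with finite degrees, [L:F] = [L:K] · [K:F]. Here this gives [L:F] = 12 · 27 = 324.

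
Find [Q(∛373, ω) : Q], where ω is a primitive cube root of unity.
[Q(∛373, ω) : Q] = 6

[Q(∛373):Q] = 3 (min poly x^3 - 373, irreducible since 373 is not a perfect cube). [Q(ω):Q] = 2 (min poly x^2 + x + 1). Since Q(∛373) ⊂ R and ω ∉ R, we have ω ∉ Q(∛373), so x^2 + x + 1 remains irreducible over Q(∛373) and [Q(∛373, ω) : Q(∛373)] = 2. By the tower law, [Q(∛373, ω) : Q] = 3 · 2 = 6. (In fact Q(∛373, ω) is the splitting field of x^3 - 373 over Q.)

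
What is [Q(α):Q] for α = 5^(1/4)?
[Q(α):Q] = 4

α is a root of x^4 - 5. By Eisenstein's criterion at the prime p = 5 (which divides the constant term 5 but p^2 = 25 does not, since 5 is squarefree), x^4 - 5 is irreducible over Q. Hence [Q(α):Q] = 4.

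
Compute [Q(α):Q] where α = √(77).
[Q(α):Q] = 2

[Q(α):Q] equals the degree of the minimal polynomial of α. Here α^2 = 77 and x^2 - 77 is irreducible (d = 77 is squarefree, ≠ 1, hence not a square), so deg(m_α) = 2. Thus [Q(α):Q] = 2.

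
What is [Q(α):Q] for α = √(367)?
[Q(α):Q] = 2

[Q(α):Q] equals the degree of the minimal polynomial of α. Here α^2 = 367 and x^2 - 367 is irreducible (d = 367 is squarefree, ≠ 1, hence not a square), so deg(m_α) = 2. Thus [Q(α):Q] = 2.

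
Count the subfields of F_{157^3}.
F_{157^3} has 2 subfields

The subfields of F_{p^n} are exactly the fields F_{p^d} for d | n (each is the fixed field of the unique index-d subgroup of Gal(F_{p^n}/F_p) ≅ Z/nZ). The divisors of n = 3 are {1, 3}, giving 2 subfields: F_{157^1}, F_{157^3}.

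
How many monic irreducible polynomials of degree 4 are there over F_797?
There are 100872459618 monic irreducible polynomials of degree 4 over F_797

Each element of F_{797^4} that lies in no proper subfield is a root of exactly one monic irreducible of degree 4 over F_797, and each such polynomial has 4 distinct roots in F_{797^4}. By Möbius inversion the count is N_797(4) = (1/4) Σ_{d|4} μ(4/d) · 797^d = (1/4)(μ(4)·797^1 + μ(2)·797^2 + μ(1)·797^4) = 403489838472/4 = 100872459618.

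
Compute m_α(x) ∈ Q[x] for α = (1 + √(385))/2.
m_α(x) = x^2 - x - 96

From 2α - 1 = √(385), squaring gives (2α - 1)^2 = 385, i.e. 4α^2 - 4α + 1 = 385, so α^2 - α + (1 - 385)/4 = 0. Since 385 ≡ 1 (mod 4), (1 - 385)/4 = -96 ∈ Z. The polynomial x^2 - x - 96 has discriminant 1 - 4·(-96) = 385, which is not a perfect square in Q (d = 385 is squarefree and ≠ 1), so x^2 - x - 96 is irreducible over Q. It is the minimal polynomial of α.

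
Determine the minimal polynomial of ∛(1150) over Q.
m_α(x) = x^3 - 1150

α satisfies α^3 = 1150, so x^3 - 1150 annihilates α. By the rational root test, a rational root p/q (in lowest terms) of x^3 - 1150 would satisfy p^3 = 1150 q^3, forcing q = 1 and p^3 = 1150; but 1150 is not a perfect cube, contradiction. A monic cubic over Q with no rational root is irreducible (any nontrivial factorization would include a linear factor). Hence x^3 - 1150 is the minimal polynomial of α, and in particular [Q(α):Q] = 3.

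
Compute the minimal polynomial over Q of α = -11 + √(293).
m_α(x) = x^2 + 22x - 172

From α + 11 = √(293), squaring gives (α + 11)^2 = 293, i.e. α^2 + 22α + 121 = 293, so α^2 + 22α - 172 = 0. The discriminant of x^2 + 22x - 172 is (22)^2 - 4·(-172) = 484 + 688 = 1172, and 4·(293) is not a perfect square in Q since 293 is squarefree and ≠ 1. Hence x^2 + 22x - 172 is irreducible over Q and is the minimal polynomial of α.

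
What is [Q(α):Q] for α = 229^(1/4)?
[Q(α):Q] = 4

α is a root of x^4 - 229. By Eisenstein's criterion at the prime p = 229 (which divides the constant term 229 but p^2 = 52441 does not, since 229 is squarefree), x^4 - 229 is irreducible over Q. Hence [Q(α):Q] = 4.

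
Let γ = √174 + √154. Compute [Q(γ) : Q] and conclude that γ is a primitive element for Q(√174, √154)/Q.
[Q(γ) : Q] = 4 (equivalently, Q(γ) = Q(√174, √154))

Obviously Q(γ) ⊆ Q(√174, √154), and [Q(√174, √154):Q] = 4 (since 174, 154 are distinct squarefree integers > 1 with 26796 not a perfect square). To show equality we compute the minimal polynomial of γ. From γ = √174 + √154: γ^2 = 174 + 2√(26796) + 154 = 328 + 2√(26796), so γ^2 - 328 = 2√(26796); squaring, (γ^2 - 328)^2 = 4·26796, i.e. γ^4 - 656γ^2 + 107584 - 107184 = 0, i.e. γ^4 - 656γ^2 + 400 = 0. So γ is a root of x^4 - 656x^2 + 400. This polynomial is irreducible over Q: it has no rational root (each ±√174 ± √154 is irrational), and any factorization into two quadratics over Q would force √(26796) ∈ Q (pairing opposite roots) or √174, √154 ∈ Q (other pairings), all impossible. Hence [Q(γ):Q] = 4 = [Q(√174, √154):Q], so Q(γ) = Q(√174, √154).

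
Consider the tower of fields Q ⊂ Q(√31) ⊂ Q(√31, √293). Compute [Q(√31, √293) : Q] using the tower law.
[Q(√31, √293) : Q] = 4

[Q(√31):Q] = 2 (min poly x^2 - 31, irreducible since 31 is squarefree > 1). For the top step, suppose √293 ∈ Q(√31), say √293 = c + d√31 with c, d ∈ Q. Squaring: 293 = c^2 + 31d^2 + 2cd√31. Since √31 ∉ Q this forces 2cd = 0. If d = 0 then √293 = c ∈ Q, contradicting 293 squarefree > 1. If c = 0 then 293 = 31d^2, so 31·293 = (31d)^2 is a perfect square in Q — but 31·293 = 9083 is not a perfect square (since 31 and 293 are distinct squarefree integers). Contradiction. Hence √293 ∉ Q(√31), so x^2 - 293 stays irreducible over Q(√31) and [Q(√31, √293) : Q(√31)] = 2. By the tower law, [Q(√31, √293) : Q] = 2 · 2 = 4.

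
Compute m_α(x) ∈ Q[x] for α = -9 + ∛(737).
m_α(x) = x^3 + 27x^2 + 243x - 8

Set β = α + 9 = ∛(737), so β^3 = 737. Then (α + 9)^3 - 737 = 0, i.e. α is a root of g(x) = (x + 9)^3 - 737 = x^3 + 27x^2 + 243x - 8. Since g(x) = h(x + 9) where h(x) = x^3 - 737, and h is irreducible over Q (because 737 is not a perfect cube, so h has no rational root, and a monic cubic with no rational root is irreducible), g is also irreducible (irreducibility is preserved under the substitution x → x + 9). Hence m_α(x) = x^3 + 27x^2 + 243x - 8.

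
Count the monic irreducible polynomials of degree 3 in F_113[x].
There are 480928 monic irreducible polynomials of degree 3 over F_113

Each element of F_{113^3} that lies in no proper subfield is a root of exactly one monic irreducible of degree 3 over F_113, and each such polynomial has 3 distinct roots in F_{113^3}. By Möbius inversion the count is N_113(3) = (1/3) Σ_{d|3} μ(3/d) · 113^d = (1/3)(μ(3)·113^1 + μ(1)·113^3) = 1442784/3 = 480928.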